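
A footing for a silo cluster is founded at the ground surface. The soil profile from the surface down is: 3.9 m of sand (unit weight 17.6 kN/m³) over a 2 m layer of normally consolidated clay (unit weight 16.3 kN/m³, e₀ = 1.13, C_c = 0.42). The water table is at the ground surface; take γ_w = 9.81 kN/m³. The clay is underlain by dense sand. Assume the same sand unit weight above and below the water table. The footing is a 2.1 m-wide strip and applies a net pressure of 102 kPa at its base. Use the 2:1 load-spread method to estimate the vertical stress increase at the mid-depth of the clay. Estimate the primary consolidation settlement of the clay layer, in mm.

S_c ≈ 103 mm

Mid-depth of clay below the ground surface: z = 3.9 + 2/2 = 4.9 m.
Total vertical stress at mid-clay: σ_v = 17.6×3.9 + 16.3×1 = 84.94 kPa.
Pore pressure: u = 9.81×(4.9 − 0) = 48.069 kPa.
Initial effective stress: σ'_0 = σ_v − u = 84.94 − 48.069 = 36.871 kPa.
Stress increase at mid-clay by the 2:1 spreading method:
Δσ = qB/(B+z) = 102×2.1/(2.1+4.9) = 30.6 kPa
Final effective stress: σ'_f = σ'_0 + Δσ = 36.871 + 30.6 = 67.471 kPa.
Normally consolidated clay, so the full stress increment lies on the virgin compression line:
S_c = C_c·H/(1+e₀)·log₁₀(σ'_f/σ'_0) = 0.42×2/(1+1.13)×log₁₀(67.471/36.871)
    = 0.39437 × 0.26243 = 0.1035 m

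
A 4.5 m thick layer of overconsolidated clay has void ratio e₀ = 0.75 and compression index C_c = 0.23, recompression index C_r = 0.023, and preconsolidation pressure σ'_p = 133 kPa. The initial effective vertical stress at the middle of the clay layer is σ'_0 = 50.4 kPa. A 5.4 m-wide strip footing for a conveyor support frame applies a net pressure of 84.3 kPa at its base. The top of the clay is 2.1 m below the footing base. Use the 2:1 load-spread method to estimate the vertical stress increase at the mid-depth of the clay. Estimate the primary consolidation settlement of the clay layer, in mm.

S_c ≈ 16.8 mm

Mid-depth of clay below the footing base: z = 2.1 + 4.5/2 = 4.35 m.
Stress increase at mid-clay by the 2:1 spreading method:
Δσ = qB/(B+z) = 84.3×5.4/(5.4+4.35) = 46.689 kPa
Final effective stress: σ'_f = 50.4 + 46.689 = 97.089 kPa.
σ'_f = 97.089 ≤ σ'_p = 133 kPa, so the clay remains overconsolidated and only the recompression index applies:
S_c = C_r·H/(1+e₀)·log₁₀(σ'_f/σ'_0) = 0.023×4.5/1.75×log₁₀(97.089/50.4)
    = 0.059142 × 0.28474 = 0.01684 m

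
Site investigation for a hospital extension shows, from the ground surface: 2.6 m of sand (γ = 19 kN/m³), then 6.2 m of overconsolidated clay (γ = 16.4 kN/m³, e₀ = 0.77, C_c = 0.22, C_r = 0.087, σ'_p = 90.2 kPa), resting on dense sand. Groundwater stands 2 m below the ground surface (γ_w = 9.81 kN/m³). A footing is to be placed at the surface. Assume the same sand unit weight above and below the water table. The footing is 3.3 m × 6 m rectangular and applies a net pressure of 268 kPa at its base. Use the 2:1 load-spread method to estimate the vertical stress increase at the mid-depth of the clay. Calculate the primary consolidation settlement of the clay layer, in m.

Mid-depth of clay below the ground surface: z = 2.6 + 6.2/2 = 5.7 m.
Total vertical stress at mid-clay: σ_v = 19×2.6 + 16.4×3.1 = 100.24 kPa.
Pore pressure: u = 9.81×(5.7 − 2) = 36.297 kPa.
Initial effective stress: σ'_0 = σ_v − u = 100.24 − 36.297 = 63.943 kPa.
Stress increase at mid-clay by the 2:1 spreading method:
Δσ = qBL/((B+z)(L+z)) = 268×3.3×6/((3.3+5.7)(6+5.7)) = 50.393 kPa
Final effective stress: σ'_f = 63.943 + 50.393 = 114.34 kPa.
σ'_f = 114.34 > σ'_p = 90.2 kPa, so the stress path crosses the preconsolidation pressure — recompression up to σ'_p, then virgin compression beyond:
S_c = H/(1+e₀)·[C_r·log₁₀(σ'_p/σ'_0) + C_c·log₁₀(σ'_f/σ'_p)]
    = 6.2/1.77 × [0.087×log₁₀(90.2/63.943) + 0.22×log₁₀(114.34/90.2)]
    = 3.5028 × [0.012999 + 0.022658] = 0.1249 m

S_c ≈ 0.125 m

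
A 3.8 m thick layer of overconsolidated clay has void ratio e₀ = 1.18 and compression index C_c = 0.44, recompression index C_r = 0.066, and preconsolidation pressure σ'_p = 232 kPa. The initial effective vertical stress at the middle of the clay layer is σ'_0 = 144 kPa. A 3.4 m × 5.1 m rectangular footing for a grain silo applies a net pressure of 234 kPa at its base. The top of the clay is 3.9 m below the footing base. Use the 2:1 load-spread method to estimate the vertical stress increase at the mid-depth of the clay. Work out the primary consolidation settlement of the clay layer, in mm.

S_c ≈ 12.4 mm

Mid-depth of clay below the footing base: z = 3.9 + 3.8/2 = 5.8 m.
Stress increase at mid-clay by the 2:1 spreading method:
Δσ = qBL/((B+z)(L+z)) = 234×3.4×5.1/((3.4+5.8)(5.1+5.8)) = 40.462 kPa
Final effective stress: σ'_f = 144 + 40.462 = 184.46 kPa.
σ'_f = 184.46 ≤ σ'_p = 232 kPa, so the clay remains overconsolidated and only the recompression index applies:
S_c = C_r·H/(1+e₀)·log₁₀(σ'_f/σ'_0) = 0.066×3.8/2.18×log₁₀(184.46/144)
    = 0.11504 × 0.10754 = 0.01237 m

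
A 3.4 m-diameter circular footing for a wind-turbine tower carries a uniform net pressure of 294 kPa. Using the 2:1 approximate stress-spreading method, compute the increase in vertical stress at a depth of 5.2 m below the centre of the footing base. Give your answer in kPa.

By the 2:1 method the load spreads at 1 horizontal : 2 vertical, so at depth z the loaded area has grown by z in each plan dimension:
Δσ ≈ qD²/(D+z)² = 294×3.4²/(3.4+5.2)² = 45.952 kPa

Δσ_z ≈ 46 kPa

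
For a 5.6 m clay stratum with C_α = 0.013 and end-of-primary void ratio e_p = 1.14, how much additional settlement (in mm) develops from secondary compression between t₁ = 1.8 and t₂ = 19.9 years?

S_s ≈ 35.5 mm

Secondary compression: S_s = C_α·H/(1+e_p)·log₁₀(t₂/t₁)
S_s = 0.013×5.6/(1+1.14)×log₁₀(19.9/1.8)
    = 0.03402 × 1.044 = 0.0355 m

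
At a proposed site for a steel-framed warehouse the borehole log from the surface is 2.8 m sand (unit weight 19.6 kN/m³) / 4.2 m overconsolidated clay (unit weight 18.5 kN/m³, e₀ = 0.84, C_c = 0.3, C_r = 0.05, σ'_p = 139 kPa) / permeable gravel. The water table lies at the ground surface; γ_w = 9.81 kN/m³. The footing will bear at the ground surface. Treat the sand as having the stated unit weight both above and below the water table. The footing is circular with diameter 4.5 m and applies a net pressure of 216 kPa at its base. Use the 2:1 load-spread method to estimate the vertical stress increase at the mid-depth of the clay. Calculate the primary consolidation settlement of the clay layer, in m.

S_c ≈ 0.0364 m

Mid-depth of clay below the ground surface: z = 2.8 + 4.2/2 = 4.9 m.
Total vertical stress at mid-clay: σ_v = 19.6×2.8 + 18.5×2.1 = 93.73 kPa.
Pore pressure: u = 9.81×(4.9 − 0) = 48.069 kPa.
Initial effective stress: σ'_0 = σ_v − u = 93.73 − 48.069 = 45.661 kPa.
Stress increase at mid-clay by the 2:1 spreading method:
Δσ ≈ qD²/(D+z)² = 216×4.5²/(4.5+4.9)² = 49.502 kPa
Final effective stress: σ'_f = 45.661 + 49.502 = 95.163 kPa.
σ'_f = 95.163 ≤ σ'_p = 139 kPa, so the clay remains overconsolidated and only the recompression index applies:
S_c = C_r·H/(1+e₀)·log₁₀(σ'_f/σ'_0) = 0.05×4.2/1.84×log₁₀(95.163/45.661)
    = 0.11413 × 0.31892 = 0.0364 m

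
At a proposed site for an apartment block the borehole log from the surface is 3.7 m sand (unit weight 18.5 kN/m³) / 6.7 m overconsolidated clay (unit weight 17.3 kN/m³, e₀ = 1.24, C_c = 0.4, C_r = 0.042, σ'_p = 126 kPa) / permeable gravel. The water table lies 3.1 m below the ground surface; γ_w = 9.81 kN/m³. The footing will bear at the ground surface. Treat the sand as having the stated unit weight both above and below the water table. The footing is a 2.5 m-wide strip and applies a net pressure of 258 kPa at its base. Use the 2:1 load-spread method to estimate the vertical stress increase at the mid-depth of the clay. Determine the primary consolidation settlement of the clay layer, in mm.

S_c ≈ 128 mm

Mid-depth of clay below the ground surface: z = 3.7 + 6.7/2 = 7.05 m.
Total vertical stress at mid-clay: σ_v = 18.5×3.7 + 17.3×3.35 = 126.41 kPa.
Pore pressure: u = 9.81×(7.05 − 3.1) = 38.75 kPa.
Initial effective stress: σ'_0 = σ_v − u = 126.41 − 38.75 = 87.66 kPa.
Stress increase at mid-clay by the 2:1 spreading method:
Δσ = qB/(B+z) = 258×2.5/(2.5+7.05) = 67.539 kPa
Final effective stress: σ'_f = 87.66 + 67.539 = 155.2 kPa.
σ'_f = 155.2 > σ'_p = 126 kPa, so the stress path crosses the preconsolidation pressure — recompression up to σ'_p, then virgin compression beyond:
S_c = H/(1+e₀)·[C_r·log₁₀(σ'_p/σ'_0) + C_c·log₁₀(σ'_f/σ'_p)]
    = 6.7/2.24 × [0.042×log₁₀(126/87.66) + 0.4×log₁₀(155.2/126)]
    = 2.9911 × [0.0066179 + 0.036208] = 0.1281 m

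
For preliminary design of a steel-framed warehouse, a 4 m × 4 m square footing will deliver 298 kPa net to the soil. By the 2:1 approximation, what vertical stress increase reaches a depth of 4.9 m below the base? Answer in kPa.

Δσ_z ≈ 60.2 kPa

By the 2:1 method the load spreads at 1 horizontal : 2 vertical, so at depth z the loaded area has grown by z in each plan dimension:
Δσ = qBL/((B+z)(L+z)) = 298×4×4/((4+4.9)(4+4.9)) = 60.194 kPa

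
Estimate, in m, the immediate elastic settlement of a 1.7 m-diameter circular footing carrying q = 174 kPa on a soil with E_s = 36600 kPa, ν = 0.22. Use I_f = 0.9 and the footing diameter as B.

Immediate (elastic) settlement: S_e = q·B·(1−ν²)/E_s · I_f.
S_e = 174 × 1.7 × (1 − 0.22²) / 36600 × 0.9
    = 174 × 1.7 × 0.9516 / 36600 × 0.9
    = 0.006922 m

S_e ≈ 0.00692 m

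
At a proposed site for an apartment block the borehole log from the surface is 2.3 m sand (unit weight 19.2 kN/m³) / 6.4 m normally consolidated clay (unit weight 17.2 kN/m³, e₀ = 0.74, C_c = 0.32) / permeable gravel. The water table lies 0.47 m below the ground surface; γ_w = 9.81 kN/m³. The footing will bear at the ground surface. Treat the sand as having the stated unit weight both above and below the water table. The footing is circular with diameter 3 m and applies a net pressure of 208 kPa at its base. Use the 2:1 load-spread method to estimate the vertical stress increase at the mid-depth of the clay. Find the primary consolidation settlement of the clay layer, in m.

Mid-depth of clay below the ground surface: z = 2.3 + 6.4/2 = 5.5 m.
Total vertical stress at mid-clay: σ_v = 19.2×2.3 + 17.2×3.2 = 99.2 kPa.
Pore pressure: u = 9.81×(5.5 − 0.47) = 49.344 kPa.
Initial effective stress: σ'_0 = σ_v − u = 99.2 − 49.344 = 49.856 kPa.
Stress increase at mid-clay by the 2:1 spreading method:
Δσ ≈ qD²/(D+z)² = 208×3²/(3+5.5)² = 25.91 kPa
Final effective stress: σ'_f = σ'_0 + Δσ = 49.856 + 25.91 = 75.766 kPa.
Normally consolidated clay, so the full stress increment lies on the virgin compression line:
S_c = C_c·H/(1+e₀)·log₁₀(σ'_f/σ'_0) = 0.32×6.4/(1+0.74)×log₁₀(75.766/49.856)
    = 1.177 × 0.18176 = 0.2139 m

S_c ≈ 0.214 m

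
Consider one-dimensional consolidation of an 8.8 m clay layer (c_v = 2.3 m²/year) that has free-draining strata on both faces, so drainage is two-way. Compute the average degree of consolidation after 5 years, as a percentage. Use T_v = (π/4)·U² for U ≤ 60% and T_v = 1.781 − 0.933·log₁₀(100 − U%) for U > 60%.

U ≈ 81.3 %

Drainage path length: H_d = H/2 = 4.4 m (double drainage).
T_v = c_v·t/H_d² = 2.3×5/4.4² = 0.59401.
T_v = 0.59401 corresponds to the U > 60% branch:
U = 1 − 10^((1.781 − T_v)/0.933)/100 = 0.8128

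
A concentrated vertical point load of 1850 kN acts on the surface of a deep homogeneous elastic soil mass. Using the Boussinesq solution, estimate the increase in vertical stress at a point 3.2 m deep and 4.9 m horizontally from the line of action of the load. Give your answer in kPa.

Boussinesq vertical stress below a point load on an elastic half-space:
Δσ_z = 3P/(2πz²) · [1 + (r/z)²]^(−5/2)
r/z = 4.9/3.2 = 1.5312; [1+(r/z)²]^(−5/2) = 0.048876.
Δσ_z = 3×1850/(2π×3.2²) × 0.048876 = 86.261 × 0.048876 = 4.216 kPa

Δσ_z ≈ 4.22 kPa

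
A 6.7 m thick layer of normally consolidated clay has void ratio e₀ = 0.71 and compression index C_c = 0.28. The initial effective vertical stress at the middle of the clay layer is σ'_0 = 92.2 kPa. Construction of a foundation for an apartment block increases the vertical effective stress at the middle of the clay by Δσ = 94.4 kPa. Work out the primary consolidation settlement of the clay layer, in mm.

Final effective stress: σ'_f = σ'_0 + Δσ = 92.2 + 94.4 = 186.6 kPa.
Normally consolidated clay, so the full stress increment lies on the virgin compression line:
S_c = C_c·H/(1+e₀)·log₁₀(σ'_f/σ'_0) = 0.28×6.7/(1+0.71)×log₁₀(186.6/92.2)
    = 1.0971 × 0.30618 = 0.3359 m

S_c ≈ 336 mm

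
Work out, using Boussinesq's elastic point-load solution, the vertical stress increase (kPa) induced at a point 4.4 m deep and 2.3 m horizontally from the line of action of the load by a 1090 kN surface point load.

Boussinesq vertical stress below a point load on an elastic half-space:
Δσ_z = 3P/(2πz²) · [1 + (r/z)²]^(−5/2)
r/z = 2.3/4.4 = 0.52273; [1+(r/z)²]^(−5/2) = 0.54666.
Δσ_z = 3×1090/(2π×4.4²) × 0.54666 = 26.882 × 0.54666 = 14.7 kPa

Δσ_z ≈ 14.7 kPa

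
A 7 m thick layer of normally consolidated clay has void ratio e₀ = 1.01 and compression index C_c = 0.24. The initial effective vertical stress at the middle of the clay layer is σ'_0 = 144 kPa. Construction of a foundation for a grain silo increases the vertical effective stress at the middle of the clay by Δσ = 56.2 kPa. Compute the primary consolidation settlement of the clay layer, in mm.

S_c ≈ 120 mm

Final effective stress: σ'_f = σ'_0 + Δσ = 144 + 56.2 = 200.2 kPa.
Normally consolidated clay, so the full stress increment lies on the virgin compression line:
S_c = C_c·H/(1+e₀)·log₁₀(σ'_f/σ'_0) = 0.24×7/(1+1.01)×log₁₀(200.2/144)
    = 0.83582 × 0.1431 = 0.1196 m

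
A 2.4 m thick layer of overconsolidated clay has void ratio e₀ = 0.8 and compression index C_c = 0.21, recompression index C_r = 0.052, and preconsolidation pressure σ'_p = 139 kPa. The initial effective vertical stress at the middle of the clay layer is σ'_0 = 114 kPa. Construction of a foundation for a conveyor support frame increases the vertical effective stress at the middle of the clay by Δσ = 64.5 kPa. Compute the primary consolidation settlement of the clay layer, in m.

Final effective stress: σ'_f = 114 + 64.5 = 178.5 kPa.
σ'_f = 178.5 > σ'_p = 139 kPa, so the stress path crosses the preconsolidation pressure — recompression up to σ'_p, then virgin compression beyond:
S_c = H/(1+e₀)·[C_r·log₁₀(σ'_p/σ'_0) + C_c·log₁₀(σ'_f/σ'_p)]
    = 2.4/1.8 × [0.052×log₁₀(139/114) + 0.21×log₁₀(178.5/139)]
    = 1.3333 × [0.0044777 + 0.022811] = 0.03638 m

S_c ≈ 0.0364 m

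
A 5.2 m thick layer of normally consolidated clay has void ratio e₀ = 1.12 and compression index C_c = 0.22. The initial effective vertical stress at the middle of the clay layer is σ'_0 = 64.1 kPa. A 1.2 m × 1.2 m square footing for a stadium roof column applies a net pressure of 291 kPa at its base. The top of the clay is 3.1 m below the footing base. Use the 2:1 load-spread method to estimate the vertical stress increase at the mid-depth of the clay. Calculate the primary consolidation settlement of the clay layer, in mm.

S_c ≈ 30.2 mm

Mid-depth of clay below the footing base: z = 3.1 + 5.2/2 = 5.7 m.
Stress increase at mid-clay by the 2:1 spreading method:
Δσ = qBL/((B+z)(L+z)) = 291×1.2×1.2/((1.2+5.7)(1.2+5.7)) = 8.8015 kPa
Final effective stress: σ'_f = σ'_0 + Δσ = 64.1 + 8.8015 = 72.901 kPa.
Normally consolidated clay, so the full stress increment lies on the virgin compression line:
S_c = C_c·H/(1+e₀)·log₁₀(σ'_f/σ'_0) = 0.22×5.2/(1+1.12)×log₁₀(72.901/64.1)
    = 0.53962 × 0.055875 = 0.03015 m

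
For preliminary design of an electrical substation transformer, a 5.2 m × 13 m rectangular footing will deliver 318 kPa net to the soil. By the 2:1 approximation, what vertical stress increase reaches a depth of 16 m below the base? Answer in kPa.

By the 2:1 method the load spreads at 1 horizontal : 2 vertical, so at depth z the loaded area has grown by z in each plan dimension:
Δσ = qBL/((B+z)(L+z)) = 318×5.2×13/((5.2+16)(13+16)) = 34.966 kPa

Δσ_z ≈ 35 kPa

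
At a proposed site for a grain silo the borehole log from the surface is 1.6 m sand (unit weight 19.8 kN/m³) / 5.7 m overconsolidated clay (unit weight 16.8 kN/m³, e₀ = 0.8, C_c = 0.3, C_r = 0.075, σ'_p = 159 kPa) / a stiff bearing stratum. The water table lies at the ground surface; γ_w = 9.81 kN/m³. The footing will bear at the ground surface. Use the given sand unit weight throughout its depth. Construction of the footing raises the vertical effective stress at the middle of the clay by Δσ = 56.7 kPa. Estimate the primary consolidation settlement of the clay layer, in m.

Mid-depth of clay below the ground surface: z = 1.6 + 5.7/2 = 4.45 m.
Total vertical stress at mid-clay: σ_v = 19.8×1.6 + 16.8×2.85 = 79.56 kPa.
Pore pressure: u = 9.81×(4.45 − 0) = 43.655 kPa.
Initial effective stress: σ'_0 = σ_v − u = 79.56 − 43.655 = 35.905 kPa.
Final effective stress: σ'_f = 35.905 + 56.7 = 92.605 kPa.
σ'_f = 92.605 ≤ σ'_p = 159 kPa, so the clay remains overconsolidated and only the recompression index applies:
S_c = C_r·H/(1+e₀)·log₁₀(σ'_f/σ'_0) = 0.075×5.7/1.8×log₁₀(92.605/35.905)
    = 0.2375 × 0.41148 = 0.09773 m

S_c ≈ 0.0977 m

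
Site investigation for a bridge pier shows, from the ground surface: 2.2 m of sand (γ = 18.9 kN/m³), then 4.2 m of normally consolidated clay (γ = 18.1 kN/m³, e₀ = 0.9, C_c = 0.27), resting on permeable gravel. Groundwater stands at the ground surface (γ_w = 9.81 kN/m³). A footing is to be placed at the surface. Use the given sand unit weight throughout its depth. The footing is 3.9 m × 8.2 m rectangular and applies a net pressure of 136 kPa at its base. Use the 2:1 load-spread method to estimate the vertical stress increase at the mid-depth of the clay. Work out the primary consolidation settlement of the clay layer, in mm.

Mid-depth of clay below the ground surface: z = 2.2 + 4.2/2 = 4.3 m.
Total vertical stress at mid-clay: σ_v = 18.9×2.2 + 18.1×2.1 = 79.59 kPa.
Pore pressure: u = 9.81×(4.3 − 0) = 42.183 kPa.
Initial effective stress: σ'_0 = σ_v − u = 79.59 − 42.183 = 37.407 kPa.
Stress increase at mid-clay by the 2:1 spreading method:
Δσ = qBL/((B+z)(L+z)) = 136×3.9×8.2/((3.9+4.3)(8.2+4.3)) = 42.432 kPa
Final effective stress: σ'_f = σ'_0 + Δσ = 37.407 + 42.432 = 79.839 kPa.
Normally consolidated clay, so the full stress increment lies on the virgin compression line:
S_c = C_c·H/(1+e₀)·log₁₀(σ'_f/σ'_0) = 0.27×4.2/(1+0.9)×log₁₀(79.839/37.407)
    = 0.59684 × 0.32926 = 0.1965 m

S_c ≈ 197 mm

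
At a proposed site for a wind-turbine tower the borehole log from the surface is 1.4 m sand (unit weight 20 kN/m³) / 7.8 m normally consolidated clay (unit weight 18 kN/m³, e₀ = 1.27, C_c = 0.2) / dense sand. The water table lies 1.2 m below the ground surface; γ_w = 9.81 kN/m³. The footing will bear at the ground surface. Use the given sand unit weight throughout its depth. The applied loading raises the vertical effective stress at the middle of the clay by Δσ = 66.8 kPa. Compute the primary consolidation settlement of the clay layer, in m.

S_c ≈ 0.229 m

Mid-depth of clay below the ground surface: z = 1.4 + 7.8/2 = 5.3 m.
Total vertical stress at mid-clay: σ_v = 20×1.4 + 18×3.9 = 98.2 kPa.
Pore pressure: u = 9.81×(5.3 − 1.2) = 40.221 kPa.
Initial effective stress: σ'_0 = σ_v − u = 98.2 − 40.221 = 57.979 kPa.
Final effective stress: σ'_f = σ'_0 + Δσ = 57.979 + 66.8 = 124.78 kPa.
Normally consolidated clay, so the full stress increment lies on the virgin compression line:
S_c = C_c·H/(1+e₀)·log₁₀(σ'_f/σ'_0) = 0.2×7.8/(1+1.27)×log₁₀(124.78/57.979)
    = 0.68722 × 0.33287 = 0.2288 m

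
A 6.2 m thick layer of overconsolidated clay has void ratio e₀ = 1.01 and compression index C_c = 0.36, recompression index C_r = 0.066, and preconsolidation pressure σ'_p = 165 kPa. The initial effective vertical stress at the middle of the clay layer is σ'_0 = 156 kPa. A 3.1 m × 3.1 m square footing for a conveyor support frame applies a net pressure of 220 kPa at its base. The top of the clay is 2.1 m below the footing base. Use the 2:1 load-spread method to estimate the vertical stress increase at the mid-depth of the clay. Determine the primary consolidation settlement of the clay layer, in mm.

S_c ≈ 64.5 mm

Mid-depth of clay below the footing base: z = 2.1 + 6.2/2 = 5.2 m.
Stress increase at mid-clay by the 2:1 spreading method:
Δσ = qBL/((B+z)(L+z)) = 220×3.1×3.1/((3.1+5.2)(3.1+5.2)) = 30.69 kPa
Final effective stress: σ'_f = 156 + 30.69 = 186.69 kPa.
σ'_f = 186.69 > σ'_p = 165 kPa, so the stress path crosses the preconsolidation pressure — recompression up to σ'_p, then virgin compression beyond:
S_c = H/(1+e₀)·[C_r·log₁₀(σ'_p/σ'_0) + C_c·log₁₀(σ'_f/σ'_p)]
    = 6.2/2.01 × [0.066×log₁₀(165/156) + 0.36×log₁₀(186.69/165)]
    = 3.0846 × [0.0016077 + 0.019309] = 0.06452 m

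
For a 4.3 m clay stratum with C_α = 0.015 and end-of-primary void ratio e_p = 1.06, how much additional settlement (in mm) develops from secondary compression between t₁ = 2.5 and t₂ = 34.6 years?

S_s ≈ 35.7 mm

Secondary compression: S_s = C_α·H/(1+e_p)·log₁₀(t₂/t₁)
S_s = 0.015×4.3/(1+1.06)×log₁₀(34.6/2.5)
    = 0.03131 × 1.141 = 0.03573 m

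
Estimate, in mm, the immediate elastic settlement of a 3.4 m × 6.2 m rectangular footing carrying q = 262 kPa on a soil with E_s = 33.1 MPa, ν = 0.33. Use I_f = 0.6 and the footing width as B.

S_e ≈ 14.4 mm

Immediate (elastic) settlement: S_e = q·B·(1−ν²)/E_s · I_f.
E_s = 33.1 MPa = 33100 kPa.
S_e = 262 × 3.4 × (1 − 0.33²) / 33100 × 0.6
    = 262 × 3.4 × 0.8911 / 33100 × 0.6
    = 0.01439 m = 14.39 mm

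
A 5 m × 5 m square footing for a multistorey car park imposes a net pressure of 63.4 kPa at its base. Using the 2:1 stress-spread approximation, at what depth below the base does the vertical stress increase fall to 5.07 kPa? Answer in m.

z ≈ 12.7 m

2:1 spreading — at depth z the loaded area has grown by z in each plan dimension:
qB²/(B+z)² = Δσ_z ⇒ z = B(√(q/Δσ_z) − 1) = 5×(√(63.4/5.07) − 1) = 12.68 m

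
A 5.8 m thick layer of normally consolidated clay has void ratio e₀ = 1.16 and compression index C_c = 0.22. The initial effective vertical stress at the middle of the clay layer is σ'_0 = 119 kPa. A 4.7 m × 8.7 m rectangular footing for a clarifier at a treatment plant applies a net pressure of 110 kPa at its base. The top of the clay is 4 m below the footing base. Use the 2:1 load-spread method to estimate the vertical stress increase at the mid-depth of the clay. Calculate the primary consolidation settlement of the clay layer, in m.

S_c ≈ 0.0487 m

Mid-depth of clay below the footing base: z = 4 + 5.8/2 = 6.9 m.
Stress increase at mid-clay by the 2:1 spreading method:
Δσ = qBL/((B+z)(L+z)) = 110×4.7×8.7/((4.7+6.9)(8.7+6.9)) = 24.856 kPa
Final effective stress: σ'_f = σ'_0 + Δσ = 119 + 24.856 = 143.86 kPa.
Normally consolidated clay, so the full stress increment lies on the virgin compression line:
S_c = C_c·H/(1+e₀)·log₁₀(σ'_f/σ'_0) = 0.22×5.8/(1+1.16)×log₁₀(143.86/119)
    = 0.59074 × 0.082393 = 0.04867 m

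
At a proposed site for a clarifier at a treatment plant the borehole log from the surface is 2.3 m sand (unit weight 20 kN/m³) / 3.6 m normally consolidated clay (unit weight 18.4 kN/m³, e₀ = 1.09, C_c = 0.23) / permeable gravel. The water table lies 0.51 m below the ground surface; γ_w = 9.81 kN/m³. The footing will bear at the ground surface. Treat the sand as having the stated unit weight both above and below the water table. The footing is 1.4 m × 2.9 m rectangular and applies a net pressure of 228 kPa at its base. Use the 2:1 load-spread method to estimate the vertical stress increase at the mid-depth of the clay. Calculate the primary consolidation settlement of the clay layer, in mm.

Mid-depth of clay below the ground surface: z = 2.3 + 3.6/2 = 4.1 m.
Total vertical stress at mid-clay: σ_v = 20×2.3 + 18.4×1.8 = 79.12 kPa.
Pore pressure: u = 9.81×(4.1 − 0.51) = 35.218 kPa.
Initial effective stress: σ'_0 = σ_v − u = 79.12 − 35.218 = 43.902 kPa.
Stress increase at mid-clay by the 2:1 spreading method:
Δσ = qBL/((B+z)(L+z)) = 228×1.4×2.9/((1.4+4.1)(2.9+4.1)) = 24.044 kPa
Final effective stress: σ'_f = σ'_0 + Δσ = 43.902 + 24.044 = 67.946 kPa.
Normally consolidated clay, so the full stress increment lies on the virgin compression line:
S_c = C_c·H/(1+e₀)·log₁₀(σ'_f/σ'_0) = 0.23×3.6/(1+1.09)×log₁₀(67.946/43.902)
    = 0.39617 × 0.18968 = 0.07515 m

S_c ≈ 75.1 mm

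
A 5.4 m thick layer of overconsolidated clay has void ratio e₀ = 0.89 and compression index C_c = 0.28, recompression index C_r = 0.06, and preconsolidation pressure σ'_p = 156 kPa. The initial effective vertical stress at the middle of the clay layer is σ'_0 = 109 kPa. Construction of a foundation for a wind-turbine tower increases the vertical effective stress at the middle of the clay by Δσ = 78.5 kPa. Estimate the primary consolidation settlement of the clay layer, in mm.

S_c ≈ 90.6 mm

Final effective stress: σ'_f = 109 + 78.5 = 187.5 kPa.
σ'_f = 187.5 > σ'_p = 156 kPa, so the stress path crosses the preconsolidation pressure — recompression up to σ'_p, then virgin compression beyond:
S_c = H/(1+e₀)·[C_r·log₁₀(σ'_p/σ'_0) + C_c·log₁₀(σ'_f/σ'_p)]
    = 5.4/1.89 × [0.06×log₁₀(156/109) + 0.28×log₁₀(187.5/156)]
    = 2.8571 × [0.0093419 + 0.022365] = 0.09059 m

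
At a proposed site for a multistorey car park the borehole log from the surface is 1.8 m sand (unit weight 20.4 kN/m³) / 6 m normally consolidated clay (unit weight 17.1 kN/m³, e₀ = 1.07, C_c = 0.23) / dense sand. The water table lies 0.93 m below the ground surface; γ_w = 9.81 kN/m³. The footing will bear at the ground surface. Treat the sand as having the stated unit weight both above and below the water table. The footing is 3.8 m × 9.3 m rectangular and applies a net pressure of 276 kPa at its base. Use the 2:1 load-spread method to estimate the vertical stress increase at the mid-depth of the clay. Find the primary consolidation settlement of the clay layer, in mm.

Mid-depth of clay below the ground surface: z = 1.8 + 6/2 = 4.8 m.
Total vertical stress at mid-clay: σ_v = 20.4×1.8 + 17.1×3 = 88.02 kPa.
Pore pressure: u = 9.81×(4.8 − 0.93) = 37.965 kPa.
Initial effective stress: σ'_0 = σ_v − u = 88.02 − 37.965 = 50.055 kPa.
Stress increase at mid-clay by the 2:1 spreading method:
Δσ = qBL/((B+z)(L+z)) = 276×3.8×9.3/((3.8+4.8)(9.3+4.8)) = 80.437 kPa
Final effective stress: σ'_f = σ'_0 + Δσ = 50.055 + 80.437 = 130.49 kPa.
Normally consolidated clay, so the full stress increment lies on the virgin compression line:
S_c = C_c·H/(1+e₀)·log₁₀(σ'_f/σ'_0) = 0.23×6/(1+1.07)×log₁₀(130.49/50.055)
    = 0.66667 × 0.41613 = 0.2774 m

S_c ≈ 277 mm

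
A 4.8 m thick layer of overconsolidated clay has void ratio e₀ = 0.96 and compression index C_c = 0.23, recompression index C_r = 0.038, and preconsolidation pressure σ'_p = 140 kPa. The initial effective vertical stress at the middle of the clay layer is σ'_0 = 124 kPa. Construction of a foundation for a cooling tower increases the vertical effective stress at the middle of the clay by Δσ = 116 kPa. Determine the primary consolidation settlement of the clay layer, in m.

S_c ≈ 0.137 m

Final effective stress: σ'_f = 124 + 116 = 240 kPa.
σ'_f = 240 > σ'_p = 140 kPa, so the stress path crosses the preconsolidation pressure — recompression up to σ'_p, then virgin compression beyond:
S_c = H/(1+e₀)·[C_r·log₁₀(σ'_p/σ'_0) + C_c·log₁₀(σ'_f/σ'_p)]
    = 4.8/1.96 × [0.038×log₁₀(140/124) + 0.23×log₁₀(240/140)]
    = 2.449 × [0.0020028 + 0.053839] = 0.1368 m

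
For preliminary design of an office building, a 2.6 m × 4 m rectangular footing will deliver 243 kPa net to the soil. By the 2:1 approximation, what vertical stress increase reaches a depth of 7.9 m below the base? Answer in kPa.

By the 2:1 method the load spreads at 1 horizontal : 2 vertical, so at depth z the loaded area has grown by z in each plan dimension:
Δσ = qBL/((B+z)(L+z)) = 243×2.6×4/((2.6+7.9)(4+7.9)) = 20.226 kPa

Δσ_z ≈ 20.2 kPa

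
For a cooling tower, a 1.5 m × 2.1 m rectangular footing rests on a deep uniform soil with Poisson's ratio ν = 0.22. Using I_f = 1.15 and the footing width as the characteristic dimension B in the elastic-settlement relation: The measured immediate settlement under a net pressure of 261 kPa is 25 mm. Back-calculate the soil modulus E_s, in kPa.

E_s ≈ 17100 kPa

S_e = q·B·(1−ν²)/E_s · I_f  ⇒  E_s = q·B·(1−ν²)·I_f / S_e.
E_s = 261 × 1.5 × 0.9516 × 1.15 / 0.025 = 17140 kPa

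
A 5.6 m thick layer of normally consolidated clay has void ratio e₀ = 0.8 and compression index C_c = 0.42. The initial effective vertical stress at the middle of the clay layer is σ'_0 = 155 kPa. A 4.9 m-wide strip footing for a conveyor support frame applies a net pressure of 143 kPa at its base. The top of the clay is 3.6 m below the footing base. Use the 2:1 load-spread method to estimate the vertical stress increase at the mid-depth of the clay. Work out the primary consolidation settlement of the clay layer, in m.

S_c ≈ 0.191 m

Mid-depth of clay below the footing base: z = 3.6 + 5.6/2 = 6.4 m.
Stress increase at mid-clay by the 2:1 spreading method:
Δσ = qB/(B+z) = 143×4.9/(4.9+6.4) = 62.009 kPa
Final effective stress: σ'_f = σ'_0 + Δσ = 155 + 62.009 = 217.01 kPa.
Normally consolidated clay, so the full stress increment lies on the virgin compression line:
S_c = C_c·H/(1+e₀)·log₁₀(σ'_f/σ'_0) = 0.42×5.6/(1+0.8)×log₁₀(217.01/155)
    = 1.3067 × 0.14615 = 0.191 m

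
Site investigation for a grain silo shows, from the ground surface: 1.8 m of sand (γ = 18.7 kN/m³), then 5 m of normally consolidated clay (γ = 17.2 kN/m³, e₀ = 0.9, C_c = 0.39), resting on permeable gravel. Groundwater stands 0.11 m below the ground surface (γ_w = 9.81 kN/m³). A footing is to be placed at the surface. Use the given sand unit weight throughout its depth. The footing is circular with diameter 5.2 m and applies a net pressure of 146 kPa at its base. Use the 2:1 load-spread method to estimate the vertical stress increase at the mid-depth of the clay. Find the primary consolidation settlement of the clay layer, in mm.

S_c ≈ 358 mm

Mid-depth of clay below the ground surface: z = 1.8 + 5/2 = 4.3 m.
Total vertical stress at mid-clay: σ_v = 18.7×1.8 + 17.2×2.5 = 76.66 kPa.
Pore pressure: u = 9.81×(4.3 − 0.11) = 41.104 kPa.
Initial effective stress: σ'_0 = σ_v − u = 76.66 − 41.104 = 35.556 kPa.
Stress increase at mid-clay by the 2:1 spreading method:
Δσ ≈ qD²/(D+z)² = 146×5.2²/(5.2+4.3)² = 43.743 kPa
Final effective stress: σ'_f = σ'_0 + Δσ = 35.556 + 43.743 = 79.299 kPa.
Normally consolidated clay, so the full stress increment lies on the virgin compression line:
S_c = C_c·H/(1+e₀)·log₁₀(σ'_f/σ'_0) = 0.39×5/(1+0.9)×log₁₀(79.299/35.556)
    = 1.0263 × 0.34835 = 0.3575 m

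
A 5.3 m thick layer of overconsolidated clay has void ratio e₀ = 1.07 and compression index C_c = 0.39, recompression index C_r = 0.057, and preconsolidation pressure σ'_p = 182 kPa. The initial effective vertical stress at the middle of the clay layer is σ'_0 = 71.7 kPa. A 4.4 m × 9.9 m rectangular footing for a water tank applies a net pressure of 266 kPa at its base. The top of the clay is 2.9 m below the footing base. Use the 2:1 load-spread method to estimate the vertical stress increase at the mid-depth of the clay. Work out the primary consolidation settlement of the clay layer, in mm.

S_c ≈ 45.5 mm

Mid-depth of clay below the footing base: z = 2.9 + 5.3/2 = 5.55 m.
Stress increase at mid-clay by the 2:1 spreading method:
Δσ = qBL/((B+z)(L+z)) = 266×4.4×9.9/((4.4+5.55)(9.9+5.55)) = 75.373 kPa
Final effective stress: σ'_f = 71.7 + 75.373 = 147.07 kPa.
σ'_f = 147.07 ≤ σ'_p = 182 kPa, so the clay remains overconsolidated and only the recompression index applies:
S_c = C_r·H/(1+e₀)·log₁₀(σ'_f/σ'_0) = 0.057×5.3/2.07×log₁₀(147.07/71.7)
    = 0.14594 × 0.312 = 0.04553 m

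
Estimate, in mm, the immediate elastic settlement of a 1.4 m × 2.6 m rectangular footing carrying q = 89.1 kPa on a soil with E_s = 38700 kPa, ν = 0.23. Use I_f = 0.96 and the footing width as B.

Immediate (elastic) settlement: S_e = q·B·(1−ν²)/E_s · I_f.
S_e = 89.1 × 1.4 × (1 − 0.23²) / 38700 × 0.96
    = 89.1 × 1.4 × 0.9471 / 38700 × 0.96
    = 0.002931 m = 2.931 mm

S_e ≈ 2.93 mm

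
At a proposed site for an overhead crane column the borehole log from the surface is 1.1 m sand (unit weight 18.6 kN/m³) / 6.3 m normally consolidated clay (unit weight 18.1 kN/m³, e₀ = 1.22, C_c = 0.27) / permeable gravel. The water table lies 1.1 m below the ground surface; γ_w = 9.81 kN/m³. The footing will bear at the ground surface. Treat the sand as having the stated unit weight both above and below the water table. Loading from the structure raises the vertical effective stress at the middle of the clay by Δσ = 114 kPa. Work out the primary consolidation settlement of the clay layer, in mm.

S_c ≈ 412 mm

Mid-depth of clay below the ground surface: z = 1.1 + 6.3/2 = 4.25 m.
Total vertical stress at mid-clay: σ_v = 18.6×1.1 + 18.1×3.15 = 77.475 kPa.
Pore pressure: u = 9.81×(4.25 − 1.1) = 30.902 kPa.
Initial effective stress: σ'_0 = σ_v − u = 77.475 − 30.902 = 46.573 kPa.
Final effective stress: σ'_f = σ'_0 + Δσ = 46.573 + 114 = 160.57 kPa.
Normally consolidated clay, so the full stress increment lies on the virgin compression line:
S_c = C_c·H/(1+e₀)·log₁₀(σ'_f/σ'_0) = 0.27×6.3/(1+1.22)×log₁₀(160.57/46.573)
    = 0.76622 × 0.53753 = 0.4119 m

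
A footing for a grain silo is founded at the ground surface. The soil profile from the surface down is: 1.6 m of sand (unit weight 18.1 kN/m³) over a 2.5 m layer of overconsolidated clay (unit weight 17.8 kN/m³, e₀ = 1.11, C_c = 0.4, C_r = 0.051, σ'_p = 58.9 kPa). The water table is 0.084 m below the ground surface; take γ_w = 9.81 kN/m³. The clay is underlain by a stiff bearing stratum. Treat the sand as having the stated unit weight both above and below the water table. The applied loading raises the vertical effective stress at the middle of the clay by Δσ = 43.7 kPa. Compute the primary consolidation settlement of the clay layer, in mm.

S_c ≈ 52.4 mm

Mid-depth of clay below the ground surface: z = 1.6 + 2.5/2 = 2.85 m.
Total vertical stress at mid-clay: σ_v = 18.1×1.6 + 17.8×1.25 = 51.21 kPa.
Pore pressure: u = 9.81×(2.85 − 0.084) = 27.134 kPa.
Initial effective stress: σ'_0 = σ_v − u = 51.21 − 27.134 = 24.076 kPa.
Final effective stress: σ'_f = 24.076 + 43.7 = 67.776 kPa.
σ'_f = 67.776 > σ'_p = 58.9 kPa, so the stress path crosses the preconsolidation pressure — recompression up to σ'_p, then virgin compression beyond:
S_c = H/(1+e₀)·[C_r·log₁₀(σ'_p/σ'_0) + C_c·log₁₀(σ'_f/σ'_p)]
    = 2.5/2.11 × [0.051×log₁₀(58.9/24.076) + 0.4×log₁₀(67.776/58.9)]
    = 1.1848 × [0.019815 + 0.024384] = 0.05237 m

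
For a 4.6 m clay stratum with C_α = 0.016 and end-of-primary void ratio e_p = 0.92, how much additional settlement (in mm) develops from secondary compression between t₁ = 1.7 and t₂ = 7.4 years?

Secondary compression: S_s = C_α·H/(1+e_p)·log₁₀(t₂/t₁)
S_s = 0.016×4.6/(1+0.92)×log₁₀(7.4/1.7)
    = 0.03833 × 0.6388 = 0.02449 m

S_s ≈ 24.5 mm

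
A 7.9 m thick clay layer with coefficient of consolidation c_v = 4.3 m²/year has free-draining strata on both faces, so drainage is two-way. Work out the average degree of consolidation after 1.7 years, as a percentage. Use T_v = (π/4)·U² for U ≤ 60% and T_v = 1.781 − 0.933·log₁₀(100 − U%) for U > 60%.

U ≈ 74.5 %

Drainage path length: H_d = H/2 = 3.95 m (double drainage).
T_v = c_v·t/H_d² = 4.3×1.7/3.95² = 0.46851.
T_v = 0.46851 corresponds to the U > 60% branch:
U = 1 − 10^((1.781 − T_v)/0.933)/100 = 0.7449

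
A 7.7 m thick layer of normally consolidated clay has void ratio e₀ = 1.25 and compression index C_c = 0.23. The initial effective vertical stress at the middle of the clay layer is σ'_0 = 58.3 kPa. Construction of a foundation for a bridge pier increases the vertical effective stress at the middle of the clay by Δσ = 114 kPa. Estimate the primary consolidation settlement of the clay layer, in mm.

Final effective stress: σ'_f = σ'_0 + Δσ = 58.3 + 114 = 172.3 kPa.
Normally consolidated clay, so the full stress increment lies on the virgin compression line:
S_c = C_c·H/(1+e₀)·log₁₀(σ'_f/σ'_0) = 0.23×7.7/(1+1.25)×log₁₀(172.3/58.3)
    = 0.78711 × 0.47062 = 0.3704 m

S_c ≈ 370 mm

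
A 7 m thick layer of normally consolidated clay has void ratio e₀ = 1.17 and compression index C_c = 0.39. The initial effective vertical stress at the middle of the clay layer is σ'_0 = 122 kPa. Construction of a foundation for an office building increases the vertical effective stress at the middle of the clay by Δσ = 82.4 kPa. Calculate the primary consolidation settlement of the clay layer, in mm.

S_c ≈ 282 mm

Final effective stress: σ'_f = σ'_0 + Δσ = 122 + 82.4 = 204.4 kPa.
Normally consolidated clay, so the full stress increment lies on the virgin compression line:
S_c = C_c·H/(1+e₀)·log₁₀(σ'_f/σ'_0) = 0.39×7/(1+1.17)×log₁₀(204.4/122)
    = 1.2581 × 0.22412 = 0.282 m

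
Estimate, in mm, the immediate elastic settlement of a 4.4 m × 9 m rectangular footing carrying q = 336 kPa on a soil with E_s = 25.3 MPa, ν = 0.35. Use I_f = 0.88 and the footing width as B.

Immediate (elastic) settlement: S_e = q·B·(1−ν²)/E_s · I_f.
E_s = 25.3 MPa = 25300 kPa.
S_e = 336 × 4.4 × (1 − 0.35²) / 25300 × 0.88
    = 336 × 4.4 × 0.8775 / 25300 × 0.88
    = 0.04512 m = 45.12 mm

S_e ≈ 45.1 mm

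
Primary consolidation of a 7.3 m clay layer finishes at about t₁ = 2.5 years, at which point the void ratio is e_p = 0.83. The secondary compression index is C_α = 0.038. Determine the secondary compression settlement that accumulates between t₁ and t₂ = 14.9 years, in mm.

S_s ≈ 118 mm

Secondary compression: S_s = C_α·H/(1+e_p)·log₁₀(t₂/t₁)
S_s = 0.038×7.3/(1+0.83)×log₁₀(14.9/2.5)
    = 0.1516 × 0.7752 = 0.1175 m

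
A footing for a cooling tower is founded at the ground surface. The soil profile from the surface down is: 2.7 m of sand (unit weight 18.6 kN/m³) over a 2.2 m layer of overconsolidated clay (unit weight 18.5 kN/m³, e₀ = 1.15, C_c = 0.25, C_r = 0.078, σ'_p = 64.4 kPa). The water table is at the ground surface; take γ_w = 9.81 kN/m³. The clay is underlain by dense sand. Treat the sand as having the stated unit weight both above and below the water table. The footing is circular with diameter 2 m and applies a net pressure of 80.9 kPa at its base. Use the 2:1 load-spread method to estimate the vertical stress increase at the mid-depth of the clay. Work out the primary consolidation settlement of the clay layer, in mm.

S_c ≈ 8.8 mm

Mid-depth of clay below the ground surface: z = 2.7 + 2.2/2 = 3.8 m.
Total vertical stress at mid-clay: σ_v = 18.6×2.7 + 18.5×1.1 = 70.57 kPa.
Pore pressure: u = 9.81×(3.8 − 0) = 37.278 kPa.
Initial effective stress: σ'_0 = σ_v − u = 70.57 − 37.278 = 33.292 kPa.
Stress increase at mid-clay by the 2:1 spreading method:
Δσ ≈ qD²/(D+z)² = 80.9×2²/(2+3.8)² = 9.6195 kPa
Final effective stress: σ'_f = 33.292 + 9.6195 = 42.912 kPa.
σ'_f = 42.912 ≤ σ'_p = 64.4 kPa, so the clay remains overconsolidated and only the recompression index applies:
S_c = C_r·H/(1+e₀)·log₁₀(σ'_f/σ'_0) = 0.078×2.2/2.15×log₁₀(42.912/33.292)
    = 0.079817 × 0.11024 = 0.008799 m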